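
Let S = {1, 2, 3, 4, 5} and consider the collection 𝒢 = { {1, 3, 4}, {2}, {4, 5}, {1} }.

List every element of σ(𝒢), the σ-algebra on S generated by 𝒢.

Start: 𝒢 ∪ {∅, S} = { ∅, {1}, {2}, {4, 5}, {1, 3, 4}, S }.
Step 1: 8 new —
  {1, 2}  = {2} ∪ {1}
  {2, 5}  = ᶜ of {1, 3, 4}
  {1, 2, 3}  = ᶜ of {4, 5}
  {1, 4, 5}  = {4, 5} ∪ {1}
  {2, 4, 5}  = {4, 5} ∪ {2}
  {1, 2, 3, 4}  = {1, 3, 4} ∪ {2}
  {1, 3, 4, 5}  = ᶜ of {2}
  {2, 3, 4, 5}  = ᶜ of {1}
  [14 total]
Step 2 (7 new):
  {5}  = ᶜ of {1, 2, 3, 4}
  {1, 3}  = ᶜ of {2, 4, 5}
  {2, 3}  = ᶜ of {1, 4, 5}
  {1, 2, 5}  = {2, 5} ∪ {1, 2}
  {3, 4, 5}  = ᶜ of {1, 2}
  {1, 2, 3, 5}  = {2, 5} ∪ {1, 2, 3}
  {1, 2, 4, 5}  = {1, 4, 5} ∪ {2, 5}
  [21 total]
Step 3 (6 new):
  {3}  = ᶜ of {1, 2, 4, 5}
  {4}  = ᶜ of {1, 2, 3, 5}
  {1, 5}  = {5} ∪ {1}
  {3, 4}  = ᶜ of {1, 2, 5}
  {1, 3, 5}  = {1, 3} ∪ {5}
  {2, 3, 5}  = {2, 5} ∪ {2, 3}
  [27 total]
Step 4: 5 new —
  {1, 4}  = ᶜ of {2, 3, 5}
  {2, 4}  = ᶜ of {1, 3, 5}
  {3, 5}  = {5} ∪ {3}
  {1, 2, 4}  = {1, 2} ∪ {4}
  {2, 3, 4}  = ᶜ of {1, 5}
  [32 total]
Step 5 adds nothing — fixpoint reached.

|σ(𝒢)| = 32.  σ(𝒢) = { ∅, {1}, {2}, {3}, {4}, {5}, {1, 2}, {1, 3}, {1, 4}, {1, 5}, {2, 3}, {2, 4}, {2, 5}, {3, 4}, {3, 5}, {4, 5}, {1, 2, 3}, {1, 2, 4}, {1, 2, 5}, {1, 3, 4}, {1, 3, 5}, {1, 4, 5}, {2, 3, 4}, {2, 3, 5}, {2, 4, 5}, {3, 4, 5}, {1, 2, 3, 4}, {1, 2, 3, 5}, {1, 2, 4, 5}, {1, 3, 4, 5}, {2, 3, 4, 5}, S }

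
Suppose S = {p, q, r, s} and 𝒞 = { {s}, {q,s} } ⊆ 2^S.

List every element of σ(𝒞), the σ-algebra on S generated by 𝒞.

σ(𝒞) (8 sets): { {}, {q}, {s}, {p,r}, {q,s}, {p,q,r}, {p,r,s}, S }

Derivation:
Initial family (4 sets): { {}, {s}, {q,s}, S }.
Iteration 1: +2 →
  {p,r}  = {q,s}ᶜ
  {p,q,r}  = {s}ᶜ
  (now 6)
Iteration 2 adds 1:
  {p,r,s}  = {p,r} ∪ {s}
  (now 7)
Iteration 3: 1 new —
  {q}  = {p,r,s}ᶜ
  (now 8)
Iteration 4: stable.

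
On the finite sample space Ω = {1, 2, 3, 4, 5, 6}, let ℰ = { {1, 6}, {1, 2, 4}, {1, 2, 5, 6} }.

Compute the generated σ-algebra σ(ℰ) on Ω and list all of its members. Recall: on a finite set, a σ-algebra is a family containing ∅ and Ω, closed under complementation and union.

Take S₀ = ℰ ∪ {∅, Ω} = { ∅, {1, 6}, {1, 2, 4}, {1, 2, 5, 6}, Ω }.
Step 1: 5 new —
  {3, 4}  = Ω∖{1, 2, 5, 6}
  {3, 5, 6}  = Ω∖{1, 2, 4}
  {1, 2, 4, 6}  = {1, 6} ∪ {1, 2, 4}
  {2, 3, 4, 5}  = Ω∖{1, 6}
  {1, 2, 4, 5, 6}  = {1, 2, 4} ∪ {1, 2, 5, 6}
  |family| = 10
Step 2: +10 →
  {3}  = Ω∖{1, 2, 4, 5, 6}
  {3, 5}  = Ω∖{1, 2, 4, 6}
  {1, 2, 3, 4}  = {3, 4} ∪ {1, 2, 4}
  {1, 3, 4, 6}  = {3, 4} ∪ {1, 6}
  {1, 3, 5, 6}  = {1, 6} ∪ {3, 5, 6}
  {3, 4, 5, 6}  = {3, 4} ∪ {3, 5, 6}
  {1, 2, 3, 4, 5}  = {2, 3, 4, 5} ∪ {1, 2, 4}
  {1, 2, 3, 4, 6}  = {3, 4} ∪ {1, 2, 4, 6}
  {1, 2, 3, 5, 6}  = {3, 5, 6} ∪ {1, 2, 5, 6}
  {2, 3, 4, 5, 6}  = {2, 3, 4, 5} ∪ {3, 5, 6}
  |family| = 20
Step 3: 11 new —
  {1}  = Ω∖{2, 3, 4, 5, 6}
  {4}  = Ω∖{1, 2, 3, 5, 6}
  {5}  = Ω∖{1, 2, 3, 4, 6}
  {6}  = Ω∖{1, 2, 3, 4, 5}
  {1, 2}  = Ω∖{3, 4, 5, 6}
  {2, 4}  = Ω∖{1, 3, 5, 6}
  {2, 5}  = Ω∖{1, 3, 4, 6}
  {5, 6}  = Ω∖{1, 2, 3, 4}
  {1, 3, 6}  = {1, 6} ∪ {3}
  {3, 4, 5}  = {3, 4} ∪ {3, 5}
  {1, 3, 4, 5, 6}  = {3, 4} ∪ {1, 3, 5, 6}
  |family| = 31
Step 4. New:
  {2}  = Ω∖{1, 3, 4, 5, 6}
  {1, 3}  = {1} ∪ {3}
  {1, 4}  = {1} ∪ {4}
  {1, 5}  = {1} ∪ {5}
  {3, 6}  = {6} ∪ {3}
  {4, 5}  = {5} ∪ {4}
  {4, 6}  = {6} ∪ {4}
  {1, 2, 3}  = {1, 2} ∪ {3}
  {1, 2, 5}  = {2, 5} ∪ {1, 2}
  {1, 2, 6}  = Ω∖{3, 4, 5}
  {1, 3, 4}  = {3, 4} ∪ {1}
  {1, 3, 5}  = {1} ∪ {3, 5}
  {1, 4, 6}  = {1, 6} ∪ {4}
  {1, 5, 6}  = {5, 6} ∪ {1}
  {2, 3, 4}  = {3, 4} ∪ {2, 4}
  {2, 3, 5}  = {2, 5} ∪ {3}
  {2, 4, 5}  = Ω∖{1, 3, 6}
  {2, 4, 6}  = {6} ∪ {2, 4}
  {2, 5, 6}  = {2, 5} ∪ {5, 6}
  {3, 4, 6}  = {3, 4} ∪ {6}
  {4, 5, 6}  = {5, 6} ∪ {4}
  {1, 2, 3, 5}  = {1, 2} ∪ {3, 5}
  {1, 2, 3, 6}  = {1, 2} ∪ {1, 3, 6}
  {1, 2, 4, 5}  = {2, 5} ∪ {1, 2, 4}
  {1, 3, 4, 5}  = {3, 4, 5} ∪ {1}
  {2, 3, 5, 6}  = {2, 5} ∪ {3, 5, 6}
  {2, 4, 5, 6}  = {5, 6} ∪ {2, 4}
  |family| = 58
Step 5 (6 new):
  {2, 3}  = {2} ∪ {3}
  {2, 6}  = Ω∖{1, 3, 4, 5}
  {1, 4, 5}  = {4, 5} ∪ {1}
  {2, 3, 6}  = {2} ∪ {3, 6}
  {1, 4, 5, 6}  = {1, 6} ∪ {4, 5}
  {2, 3, 4, 6}  = Ω∖{1, 5}
  |family| = 64
Step 6 adds nothing — fixpoint reached.

|σ(ℰ)| = 64.  σ(ℰ) = { ∅, {1}, {2}, {3}, {4}, {5}, {6}, {1, 2}, {1, 3}, {1, 4}, {1, 5}, {1, 6}, {2, 3}, {2, 4}, {2, 5}, {2, 6}, {3, 4}, {3, 5}, {3, 6}, {4, 5}, {4, 6}, {5, 6}, {1, 2, 3}, {1, 2, 4}, {1, 2, 5}, {1, 2, 6}, {1, 3, 4}, {1, 3, 5}, {1, 3, 6}, {1, 4, 5}, {1, 4, 6}, {1, 5, 6}, {2, 3, 4}, {2, 3, 5}, {2, 3, 6}, {2, 4, 5}, {2, 4, 6}, {2, 5, 6}, {3, 4, 5}, {3, 4, 6}, {3, 5, 6}, {4, 5, 6}, {1, 2, 3, 4}, {1, 2, 3, 5}, {1, 2, 3, 6}, {1, 2, 4, 5}, {1, 2, 4, 6}, {1, 2, 5, 6}, {1, 3, 4, 5}, {1, 3, 4, 6}, {1, 3, 5, 6}, {1, 4, 5, 6}, {2, 3, 4, 5}, {2, 3, 4, 6}, {2, 3, 5, 6}, {2, 4, 5, 6}, {3, 4, 5, 6}, {1, 2, 3, 4, 5}, {1, 2, 3, 4, 6}, {1, 2, 3, 5, 6}, {1, 2, 4, 5, 6}, {1, 3, 4, 5, 6}, {2, 3, 4, 5, 6}, Ω }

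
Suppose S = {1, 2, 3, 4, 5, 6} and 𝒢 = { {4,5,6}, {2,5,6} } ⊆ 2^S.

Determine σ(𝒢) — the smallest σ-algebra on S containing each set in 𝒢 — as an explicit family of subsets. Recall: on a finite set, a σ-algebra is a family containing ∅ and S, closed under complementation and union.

|σ(𝒢)| = 16.  σ(𝒢) = { {}, {2}, {4}, {1,3}, {2,4}, {5,6}, {1,2,3}, {1,3,4}, {2,5,6}, {4,5,6}, {1,2,3,4}, {1,3,5,6}, {2,4,5,6}, {1,2,3,5,6}, {1,3,4,5,6}, S }

Derivation:
Begin from { {}, {2,5,6}, {4,5,6}, S } (that is, 𝒢 plus ∅ and S).
Round 1 (3 new):
  {1,2,3}  = complement {4,5,6}
  {1,3,4}  = complement {2,5,6}
  {2,4,5,6}  = {2,5,6} ∪ {4,5,6}
  [7 total]
Round 2: 4 new —
  {1,3}  = complement {2,4,5,6}
  {1,2,3,4}  = {1,3,4} ∪ {1,2,3}
  {1,2,3,5,6}  = {1,2,3} ∪ {2,5,6}
  {1,3,4,5,6}  = {1,3,4} ∪ {4,5,6}
  [11 total]
Round 3 (3 new):
  {2}  = complement {1,3,4,5,6}
  {4}  = complement {1,2,3,5,6}
  {5,6}  = complement {1,2,3,4}
  [14 total]
Round 4: 2 new —
  {2,4}  = {4} ∪ {2}
  {1,3,5,6}  = {5,6} ∪ {1,3}
  [16 total]
After Round 5 the family is unchanged; done.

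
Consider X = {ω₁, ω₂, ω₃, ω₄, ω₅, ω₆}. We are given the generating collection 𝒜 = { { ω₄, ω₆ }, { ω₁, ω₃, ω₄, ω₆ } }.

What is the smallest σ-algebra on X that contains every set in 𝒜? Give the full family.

|σ(𝒜)| = 8.  σ(𝒜) = { {}, { ω₁, ω₃ }, { ω₂, ω₅ }, { ω₄, ω₆ }, { ω₁, ω₂, ω₃, ω₅ }, { ω₁, ω₃, ω₄, ω₆ }, { ω₂, ω₄, ω₅, ω₆ }, X }

Working:
Initial family (4 sets): { {}, { ω₄, ω₆ }, { ω₁, ω₃, ω₄, ω₆ }, X }.
Pass 1: +2 →
  { ω₂, ω₅ }  = X∖{ ω₁, ω₃, ω₄, ω₆ }
  { ω₁, ω₂, ω₃, ω₅ }  = X∖{ ω₄, ω₆ }
  (now 6)
Pass 2 adds 1:
  { ω₂, ω₄, ω₅, ω₆ }  = { ω₂, ω₅ } ∪ { ω₄, ω₆ }
  (now 7)
Pass 3 adds 1:
  { ω₁, ω₃ }  = X∖{ ω₂, ω₄, ω₅, ω₆ }
  (now 8)
Pass 4: closed — nothing new.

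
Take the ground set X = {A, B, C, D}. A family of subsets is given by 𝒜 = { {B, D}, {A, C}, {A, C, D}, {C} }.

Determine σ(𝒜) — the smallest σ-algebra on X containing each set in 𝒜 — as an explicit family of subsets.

|σ(𝒜)| = 16.  σ(𝒜) = { ∅, {A}, {B}, {C}, {D}, {A, B}, {A, C}, {A, D}, {B, C}, {B, D}, {C, D}, {A, B, C}, {A, B, D}, {A, C, D}, {B, C, D}, X }

Working:
Seed the family with 𝒜 together with ∅ and X: { ∅, {C}, {A, C}, {B, D}, {A, C, D}, X }.
Round 1: 3 new —
  {B}  = X∖{A, C, D}
  {A, B, D}  = X∖{C}
  {B, C, D}  = {C} ∪ {B, D}
Round 2. New:
  {A}  = X∖{B, C, D}
  {B, C}  = {B} ∪ {C}
  {A, B, C}  = {B} ∪ {A, C}
Round 3 (3 new):
  {D}  = X∖{A, B, C}
  {A, B}  = {B} ∪ {A}
  {A, D}  = X∖{B, C}
Round 4 adds 1:
  {C, D}  = X∖{A, B}
Round 5: stable.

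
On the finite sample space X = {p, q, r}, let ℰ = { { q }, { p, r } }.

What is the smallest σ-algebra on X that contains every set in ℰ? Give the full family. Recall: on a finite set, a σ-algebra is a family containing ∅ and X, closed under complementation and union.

Seed the family with ℰ together with ∅ and X: { {}, { q }, { p, r }, X }.
Round 1: closed — nothing new.

|σ(ℰ)| = 4.  σ(ℰ) = { {}, { q }, { p, r }, X }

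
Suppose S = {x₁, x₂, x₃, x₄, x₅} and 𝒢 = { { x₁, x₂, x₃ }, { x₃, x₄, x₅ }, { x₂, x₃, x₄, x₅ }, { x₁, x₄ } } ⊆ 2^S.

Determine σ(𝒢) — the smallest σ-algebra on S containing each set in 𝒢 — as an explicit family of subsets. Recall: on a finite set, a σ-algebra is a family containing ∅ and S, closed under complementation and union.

Answer: σ(𝒢) = { {}, { x₁ }, { x₂ }, { x₃ }, { x₄ }, { x₅ }, { x₁, x₂ }, { x₁, x₃ }, { x₁, x₄ }, { x₁, x₅ }, { x₂, x₃ }, { x₂, x₄ }, { x₂, x₅ }, { x₃, x₄ }, { x₃, x₅ }, { x₄, x₅ }, { x₁, x₂, x₃ }, { x₁, x₂, x₄ }, { x₁, x₂, x₅ }, { x₁, x₃, x₄ }, { x₁, x₃, x₅ }, { x₁, x₄, x₅ }, { x₂, x₃, x₄ }, { x₂, x₃, x₅ }, { x₂, x₄, x₅ }, { x₃, x₄, x₅ }, { x₁, x₂, x₃, x₄ }, { x₁, x₂, x₃, x₅ }, { x₁, x₂, x₄, x₅ }, { x₁, x₃, x₄, x₅ }, { x₂, x₃, x₄, x₅ }, S }

Trace:
Take S₀ = 𝒢 ∪ {∅, S} = { {}, { x₁, x₄ }, { x₁, x₂, x₃ }, { x₃, x₄, x₅ }, { x₂, x₃, x₄, x₅ }, S }.
Iteration 1 (6 new):
  { x₁ }  = complement { x₂, x₃, x₄, x₅ }
  { x₁, x₂ }  = complement { x₃, x₄, x₅ }
  { x₄, x₅ }  = complement { x₁, x₂, x₃ }
  { x₂, x₃, x₅ }  = complement { x₁, x₄ }
  { x₁, x₂, x₃, x₄ }  = { x₁, x₂, x₃ } ∪ { x₁, x₄ }
  { x₁, x₃, x₄, x₅ }  = { x₃, x₄, x₅ } ∪ { x₁, x₄ }
  [12 total]
Iteration 2. New:
  { x₂ }  = complement { x₁, x₃, x₄, x₅ }
  { x₅ }  = complement { x₁, x₂, x₃, x₄ }
  { x₁, x₂, x₄ }  = { x₁, x₂ } ∪ { x₁, x₄ }
  { x₁, x₄, x₅ }  = { x₄, x₅ } ∪ { x₁, x₄ }
  { x₁, x₂, x₃, x₅ }  = { x₁, x₂, x₃ } ∪ { x₂, x₃, x₅ }
  { x₁, x₂, x₄, x₅ }  = { x₁, x₂ } ∪ { x₄, x₅ }
  [18 total]
Iteration 3: 8 new —
  { x₃ }  = complement { x₁, x₂, x₄, x₅ }
  { x₄ }  = complement { x₁, x₂, x₃, x₅ }
  { x₁, x₅ }  = { x₅ } ∪ { x₁ }
  { x₂, x₃ }  = complement { x₁, x₄, x₅ }
  { x₂, x₅ }  = { x₂ } ∪ { x₅ }
  { x₃, x₅ }  = complement { x₁, x₂, x₄ }
  { x₁, x₂, x₅ }  = { x₁, x₂ } ∪ { x₅ }
  { x₂, x₄, x₅ }  = { x₄, x₅ } ∪ { x₂ }
  [26 total]
Iteration 4 adds 6:
  { x₁, x₃ }  = complement { x₂, x₄, x₅ }
  { x₂, x₄ }  = { x₂ } ∪ { x₄ }
  { x₃, x₄ }  = complement { x₁, x₂, x₅ }
  { x₁, x₃, x₄ }  = complement { x₂, x₅ }
  { x₁, x₃, x₅ }  = { x₃ } ∪ { x₁, x₅ }
  { x₂, x₃, x₄ }  = complement { x₁, x₅ }
  [32 total]
Iteration 5: already closed under ᶜ and ∪.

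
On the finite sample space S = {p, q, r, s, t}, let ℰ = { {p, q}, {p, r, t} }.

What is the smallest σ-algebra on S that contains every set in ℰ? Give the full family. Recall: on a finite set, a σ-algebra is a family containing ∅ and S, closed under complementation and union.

σ(ℰ) = { {}, {p}, {q}, {s}, {p, q}, {p, s}, {q, s}, {r, t}, {p, q, s}, {p, r, t}, {q, r, t}, {r, s, t}, {p, q, r, t}, {p, r, s, t}, {q, r, s, t}, S }

Derivation:
Take S₀ = ℰ ∪ {∅, S} = { {}, {p, q}, {p, r, t}, S }.
Pass 1: 3 new —
  {q, s}  = ᶜ of {p, r, t}
  {r, s, t}  = ᶜ of {p, q}
  {p, q, r, t}  = {p, q} ∪ {p, r, t}
  [7 total]
Pass 2: 4 new —
  {s}  = ᶜ of {p, q, r, t}
  {p, q, s}  = {p, q} ∪ {q, s}
  {p, r, s, t}  = {r, s, t} ∪ {p, r, t}
  {q, r, s, t}  = {r, s, t} ∪ {q, s}
  [11 total]
Pass 3 (3 new):
  {p}  = ᶜ of {q, r, s, t}
  {q}  = ᶜ of {p, r, s, t}
  {r, t}  = ᶜ of {p, q, s}
  [14 total]
Pass 4. New:
  {p, s}  = {s} ∪ {p}
  {q, r, t}  = {r, t} ∪ {q}
  [16 total]
After Pass 5 the family is unchanged; done.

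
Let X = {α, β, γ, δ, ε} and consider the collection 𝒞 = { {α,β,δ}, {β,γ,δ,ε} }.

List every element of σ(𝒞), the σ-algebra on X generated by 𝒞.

Initial family (4 sets): { {}, {α,β,δ}, {β,γ,δ,ε}, X }.
Iteration 1: +2 →
  {α}  = {β,γ,δ,ε}ᶜ
  {γ,ε}  = {α,β,δ}ᶜ
  — 6 sets.
Iteration 2. New:
  {α,γ,ε}  = {γ,ε} ∪ {α}
  — 7 sets.
Iteration 3 (1 new):
  {β,δ}  = {α,γ,ε}ᶜ
  — 8 sets.
Iteration 4: stable.

σ(𝒞) = { {}, {α}, {β,δ}, {γ,ε}, {α,β,δ}, {α,γ,ε}, {β,γ,δ,ε}, X }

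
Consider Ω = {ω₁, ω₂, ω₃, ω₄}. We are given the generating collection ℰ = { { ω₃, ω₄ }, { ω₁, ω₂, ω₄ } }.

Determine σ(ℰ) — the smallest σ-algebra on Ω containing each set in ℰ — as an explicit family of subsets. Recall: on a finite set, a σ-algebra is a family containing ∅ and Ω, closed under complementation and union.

Start: ℰ ∪ {∅, Ω} = { ∅, { ω₃, ω₄ }, { ω₁, ω₂, ω₄ }, Ω }.
Iteration 1. New:
  { ω₃ }  = complement { ω₁, ω₂, ω₄ }
  { ω₁, ω₂ }  = complement { ω₃, ω₄ }
Iteration 2: 1 new —
  { ω₁, ω₂, ω₃ }  = { ω₃ } ∪ { ω₁, ω₂ }
Iteration 3: 1 new —
  { ω₄ }  = complement { ω₁, ω₂, ω₃ }
Iteration 4: already closed under ᶜ and ∪.

Therefore σ(ℰ) = { ∅, { ω₃ }, { ω₄ }, { ω₁, ω₂ }, { ω₃, ω₄ }, { ω₁, ω₂, ω₃ }, { ω₁, ω₂, ω₄ }, Ω } (|σ(ℰ)| = 8).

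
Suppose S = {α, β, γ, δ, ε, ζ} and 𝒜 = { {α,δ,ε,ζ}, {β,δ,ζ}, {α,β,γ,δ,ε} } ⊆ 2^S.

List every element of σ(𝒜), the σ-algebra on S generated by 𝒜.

Answer: σ(𝒜) = { {}, {β}, {γ}, {δ}, {ζ}, {α,ε}, {β,γ}, {β,δ}, {β,ζ}, {γ,δ}, {γ,ζ}, {δ,ζ}, {α,β,ε}, {α,γ,ε}, {α,δ,ε}, {α,ε,ζ}, {β,γ,δ}, {β,γ,ζ}, {β,δ,ζ}, {γ,δ,ζ}, {α,β,γ,ε}, {α,β,δ,ε}, {α,β,ε,ζ}, {α,γ,δ,ε}, {α,γ,ε,ζ}, {α,δ,ε,ζ}, {β,γ,δ,ζ}, {α,β,γ,δ,ε}, {α,β,γ,ε,ζ}, {α,β,δ,ε,ζ}, {α,γ,δ,ε,ζ}, S }

Check:
Seed the family with 𝒜 together with ∅ and S: { {}, {β,δ,ζ}, {α,δ,ε,ζ}, {α,β,γ,δ,ε}, S }.
Iteration 1 (4 new):
  {ζ}  = complement {α,β,γ,δ,ε}
  {β,γ}  = complement {α,δ,ε,ζ}
  {α,γ,ε}  = complement {β,δ,ζ}
  {α,β,δ,ε,ζ}  = {β,δ,ζ} ∪ {α,δ,ε,ζ}
  (now 9)
Iteration 2: +6 →
  {γ}  = complement {α,β,δ,ε,ζ}
  {β,γ,ζ}  = {ζ} ∪ {β,γ}
  {α,β,γ,ε}  = {α,γ,ε} ∪ {β,γ}
  {α,γ,ε,ζ}  = {α,γ,ε} ∪ {ζ}
  {β,γ,δ,ζ}  = {β,δ,ζ} ∪ {β,γ}
  {α,γ,δ,ε,ζ}  = {α,δ,ε,ζ} ∪ {α,γ,ε}
  (now 15)
Iteration 3: +7 →
  {β}  = complement {α,γ,δ,ε,ζ}
  {α,ε}  = complement {β,γ,δ,ζ}
  {β,δ}  = complement {α,γ,ε,ζ}
  {γ,ζ}  = {γ} ∪ {ζ}
  {δ,ζ}  = complement {α,β,γ,ε}
  {α,δ,ε}  = complement {β,γ,ζ}
  {α,β,γ,ε,ζ}  = {α,γ,ε,ζ} ∪ {β,γ}
  (now 22)
Iteration 4. New:
  {δ}  = complement {α,β,γ,ε,ζ}
  {β,ζ}  = {β} ∪ {ζ}
  {α,β,ε}  = {β} ∪ {α,ε}
  {α,ε,ζ}  = {α,ε} ∪ {ζ}
  {β,γ,δ}  = {β,δ} ∪ {γ}
  {γ,δ,ζ}  = {δ,ζ} ∪ {γ}
  {α,β,δ,ε}  = complement {γ,ζ}
  {α,γ,δ,ε}  = {α,γ,ε} ∪ {α,δ,ε}
  (now 30)
Iteration 5: +2 →
  {γ,δ}  = {γ} ∪ {δ}
  {α,β,ε,ζ}  = {β} ∪ {α,ε,ζ}
  (now 32)
Iteration 6: already closed under ᶜ and ∪.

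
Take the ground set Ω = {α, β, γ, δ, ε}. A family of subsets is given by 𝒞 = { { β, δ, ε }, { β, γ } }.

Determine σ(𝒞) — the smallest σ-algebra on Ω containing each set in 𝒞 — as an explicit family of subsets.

Initial family (4 sets): { {  }, { β, γ }, { β, δ, ε }, Ω }.
Step 1: 3 new —
  { α, γ }  = ᶜ of { β, δ, ε }
  { α, δ, ε }  = ᶜ of { β, γ }
  { β, γ, δ, ε }  = { β, γ } ∪ { β, δ, ε }
  (now 7)
Step 2: +4 →
  { α }  = ᶜ of { β, γ, δ, ε }
  { α, β, γ }  = { β, γ } ∪ { α, γ }
  { α, β, δ, ε }  = { α, δ, ε } ∪ { β, δ, ε }
  { α, γ, δ, ε }  = { α, δ, ε } ∪ { α, γ }
  (now 11)
Step 3 (3 new):
  { β }  = ᶜ of { α, γ, δ, ε }
  { γ }  = ᶜ of { α, β, δ, ε }
  { δ, ε }  = ᶜ of { α, β, γ }
  (now 14)
Step 4. New:
  { α, β }  = { β } ∪ { α }
  { γ, δ, ε }  = { δ, ε } ∪ { γ }
  (now 16)
Step 5: no new sets; the family is a σ-algebra.

|σ(𝒞)| = 16.  σ(𝒞) = { {  }, { α }, { β }, { γ }, { α, β }, { α, γ }, { β, γ }, { δ, ε }, { α, β, γ }, { α, δ, ε }, { β, δ, ε }, { γ, δ, ε }, { α, β, δ, ε }, { α, γ, δ, ε }, { β, γ, δ, ε }, Ω }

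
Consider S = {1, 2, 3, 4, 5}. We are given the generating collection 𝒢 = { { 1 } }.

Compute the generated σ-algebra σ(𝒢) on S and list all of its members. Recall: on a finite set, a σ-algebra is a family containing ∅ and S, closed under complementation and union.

Seed the family with 𝒢 together with ∅ and S: { {  }, { 1 }, S }.
Iteration 1: +1 →
  { 2, 3, 4, 5 }  = S∖{ 1 }
  [4 total]
Iteration 2: already closed under ᶜ and ∪.

σ(𝒢) = { {  }, { 1 }, { 2, 3, 4, 5 }, S }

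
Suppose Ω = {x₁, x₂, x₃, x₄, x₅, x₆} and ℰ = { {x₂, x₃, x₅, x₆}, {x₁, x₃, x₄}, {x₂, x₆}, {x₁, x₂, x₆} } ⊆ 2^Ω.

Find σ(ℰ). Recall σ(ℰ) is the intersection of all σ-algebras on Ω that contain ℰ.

Begin from { {}, {x₂, x₆}, {x₁, x₂, x₆}, {x₁, x₃, x₄}, {x₂, x₃, x₅, x₆}, Ω } (that is, ℰ plus ∅ and Ω).
Step 1 (6 new):
  {x₁, x₄}  = ᶜ of {x₂, x₃, x₅, x₆}
  {x₂, x₅, x₆}  = ᶜ of {x₁, x₃, x₄}
  {x₃, x₄, x₅}  = ᶜ of {x₁, x₂, x₆}
  {x₁, x₃, x₄, x₅}  = ᶜ of {x₂, x₆}
  {x₁, x₂, x₃, x₄, x₆}  = {x₁, x₃, x₄} ∪ {x₂, x₆}
  {x₁, x₂, x₃, x₅, x₆}  = {x₁, x₂, x₆} ∪ {x₂, x₃, x₅, x₆}
  [12 total]
Step 2. New:
  {x₄}  = ᶜ of {x₁, x₂, x₃, x₅, x₆}
  {x₅}  = ᶜ of {x₁, x₂, x₃, x₄, x₆}
  {x₁, x₂, x₄, x₆}  = {x₂, x₆} ∪ {x₁, x₄}
  {x₁, x₂, x₅, x₆}  = {x₂, x₅, x₆} ∪ {x₁, x₂, x₆}
  {x₁, x₂, x₄, x₅, x₆}  = {x₂, x₅, x₆} ∪ {x₁, x₄}
  {x₂, x₃, x₄, x₅, x₆}  = {x₃, x₄, x₅} ∪ {x₂, x₆}
  [18 total]
Step 3: 8 new —
  {x₁}  = ᶜ of {x₂, x₃, x₄, x₅, x₆}
  {x₃}  = ᶜ of {x₁, x₂, x₄, x₅, x₆}
  {x₃, x₄}  = ᶜ of {x₁, x₂, x₅, x₆}
  {x₃, x₅}  = ᶜ of {x₁, x₂, x₄, x₆}
  {x₄, x₅}  = {x₄} ∪ {x₅}
  {x₁, x₄, x₅}  = {x₁, x₄} ∪ {x₅}
  {x₂, x₄, x₆}  = {x₄} ∪ {x₂, x₆}
  {x₂, x₄, x₅, x₆}  = {x₄} ∪ {x₂, x₅, x₆}
  [26 total]
Step 4: 6 new —
  {x₁, x₃}  = ᶜ of {x₂, x₄, x₅, x₆}
  {x₁, x₅}  = {x₁} ∪ {x₅}
  {x₁, x₃, x₅}  = ᶜ of {x₂, x₄, x₆}
  {x₂, x₃, x₆}  = ᶜ of {x₁, x₄, x₅}
  {x₁, x₂, x₃, x₆}  = ᶜ of {x₄, x₅}
  {x₂, x₃, x₄, x₆}  = {x₂, x₄, x₆} ∪ {x₃, x₄}
  [32 total]
Step 5: stable.

Therefore σ(ℰ) = { {}, {x₁}, {x₃}, {x₄}, {x₅}, {x₁, x₃}, {x₁, x₄}, {x₁, x₅}, {x₂, x₆}, {x₃, x₄}, {x₃, x₅}, {x₄, x₅}, {x₁, x₂, x₆}, {x₁, x₃, x₄}, {x₁, x₃, x₅}, {x₁, x₄, x₅}, {x₂, x₃, x₆}, {x₂, x₄, x₆}, {x₂, x₅, x₆}, {x₃, x₄, x₅}, {x₁, x₂, x₃, x₆}, {x₁, x₂, x₄, x₆}, {x₁, x₂, x₅, x₆}, {x₁, x₃, x₄, x₅}, {x₂, x₃, x₄, x₆}, {x₂, x₃, x₅, x₆}, {x₂, x₄, x₅, x₆}, {x₁, x₂, x₃, x₄, x₆}, {x₁, x₂, x₃, x₅, x₆}, {x₁, x₂, x₄, x₅, x₆}, {x₂, x₃, x₄, x₅, x₆}, Ω } (|σ(ℰ)| = 32).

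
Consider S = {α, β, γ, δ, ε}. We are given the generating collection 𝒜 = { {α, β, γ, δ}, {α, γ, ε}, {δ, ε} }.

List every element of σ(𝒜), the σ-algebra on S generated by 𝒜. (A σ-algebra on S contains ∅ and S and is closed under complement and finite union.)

Answer: σ(𝒜) = { {}, {β}, {δ}, {ε}, {α, γ}, {β, δ}, {β, ε}, {δ, ε}, {α, β, γ}, {α, γ, δ}, {α, γ, ε}, {β, δ, ε}, {α, β, γ, δ}, {α, β, γ, ε}, {α, γ, δ, ε}, S }

Derivation:
Initial family (5 sets): { {}, {δ, ε}, {α, γ, ε}, {α, β, γ, δ}, S }.
Round 1: 4 new —
  {ε}  = {α, β, γ, δ}ᶜ
  {β, δ}  = {α, γ, ε}ᶜ
  {α, β, γ}  = {δ, ε}ᶜ
  {α, γ, δ, ε}  = {δ, ε} ∪ {α, γ, ε}
  (now 9)
Round 2 (3 new):
  {β}  = {α, γ, δ, ε}ᶜ
  {β, δ, ε}  = {ε} ∪ {β, δ}
  {α, β, γ, ε}  = {α, β, γ} ∪ {α, γ, ε}
  (now 12)
Round 3: 3 new —
  {δ}  = {α, β, γ, ε}ᶜ
  {α, γ}  = {β, δ, ε}ᶜ
  {β, ε}  = {β} ∪ {ε}
  (now 15)
Round 4: +1 →
  {α, γ, δ}  = {β, ε}ᶜ
  (now 16)
After Round 5 the family is unchanged; done.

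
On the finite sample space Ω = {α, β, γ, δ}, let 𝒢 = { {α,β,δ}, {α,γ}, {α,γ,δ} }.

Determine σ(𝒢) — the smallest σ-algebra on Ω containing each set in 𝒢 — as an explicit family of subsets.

Begin from { {}, {α,γ}, {α,β,δ}, {α,γ,δ}, Ω } (that is, 𝒢 plus ∅ and Ω).
Step 1 (3 new):
  {β}  = Ω∖{α,γ,δ}
  {γ}  = Ω∖{α,β,δ}
  {β,δ}  = Ω∖{α,γ}
Step 2: 3 new —
  {β,γ}  = {γ} ∪ {β}
  {α,β,γ}  = {β} ∪ {α,γ}
  {β,γ,δ}  = {γ} ∪ {β,δ}
Step 3 (3 new):
  {α}  = Ω∖{β,γ,δ}
  {δ}  = Ω∖{α,β,γ}
  {α,δ}  = Ω∖{β,γ}
Step 4 adds 2:
  {α,β}  = {β} ∪ {α}
  {γ,δ}  = {γ} ∪ {δ}
Step 5: closed — nothing new.

σ(𝒢) = { {}, {α}, {β}, {γ}, {δ}, {α,β}, {α,γ}, {α,δ}, {β,γ}, {β,δ}, {γ,δ}, {α,β,γ}, {α,β,δ}, {α,γ,δ}, {β,γ,δ}, Ω }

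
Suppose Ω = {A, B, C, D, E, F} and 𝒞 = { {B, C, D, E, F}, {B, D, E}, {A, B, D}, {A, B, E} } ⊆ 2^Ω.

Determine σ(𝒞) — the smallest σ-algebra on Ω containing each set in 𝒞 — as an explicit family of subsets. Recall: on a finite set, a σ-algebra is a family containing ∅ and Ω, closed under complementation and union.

Answer: σ(𝒞) = { {}, {A}, {B}, {D}, {E}, {A, B}, {A, D}, {A, E}, {B, D}, {B, E}, {C, F}, {D, E}, {A, B, D}, {A, B, E}, {A, C, F}, {A, D, E}, {B, C, F}, {B, D, E}, {C, D, F}, {C, E, F}, {A, B, C, F}, {A, B, D, E}, {A, C, D, F}, {A, C, E, F}, {B, C, D, F}, {B, C, E, F}, {C, D, E, F}, {A, B, C, D, F}, {A, B, C, E, F}, {A, C, D, E, F}, {B, C, D, E, F}, Ω }

Derivation:
Begin from { {}, {A, B, D}, {A, B, E}, {B, D, E}, {B, C, D, E, F}, Ω } (that is, 𝒞 plus ∅ and Ω).
Step 1: 5 new —
  {A}  = Ω∖{B, C, D, E, F}
  {A, C, F}  = Ω∖{B, D, E}
  {C, D, F}  = Ω∖{A, B, E}
  {C, E, F}  = Ω∖{A, B, D}
  {A, B, D, E}  = {A, B, E} ∪ {A, B, D}
  (now 11)
Step 2. New:
  {C, F}  = Ω∖{A, B, D, E}
  {A, C, D, F}  = {A, C, F} ∪ {C, D, F}
  {A, C, E, F}  = {A, C, F} ∪ {C, E, F}
  {C, D, E, F}  = {C, E, F} ∪ {C, D, F}
  {A, B, C, D, F}  = {A, C, F} ∪ {A, B, D}
  {A, B, C, E, F}  = {A, C, F} ∪ {A, B, E}
  (now 17)
Step 3 (6 new):
  {D}  = Ω∖{A, B, C, E, F}
  {E}  = Ω∖{A, B, C, D, F}
  {A, B}  = Ω∖{C, D, E, F}
  {B, D}  = Ω∖{A, C, E, F}
  {B, E}  = Ω∖{A, C, D, F}
  {A, C, D, E, F}  = {A, C, E, F} ∪ {A, C, D, F}
  (now 23)
Step 4: +7 →
  {B}  = Ω∖{A, C, D, E, F}
  {A, D}  = {A} ∪ {D}
  {A, E}  = {A} ∪ {E}
  {D, E}  = {E} ∪ {D}
  {A, B, C, F}  = {A, B} ∪ {A, C, F}
  {B, C, D, F}  = {C, F} ∪ {B, D}
  {B, C, E, F}  = {B, E} ∪ {C, E, F}
  (now 30)
Step 5: 2 new —
  {A, D, E}  = {A} ∪ {D, E}
  {B, C, F}  = {B} ∪ {C, F}
  (now 32)
Step 6: already closed under ᶜ and ∪.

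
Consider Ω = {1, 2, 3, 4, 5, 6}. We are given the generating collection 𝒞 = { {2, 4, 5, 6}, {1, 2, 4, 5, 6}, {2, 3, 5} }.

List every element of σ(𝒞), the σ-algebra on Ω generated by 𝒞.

σ(𝒞) = { {}, {1}, {3}, {1, 3}, {2, 5}, {4, 6}, {1, 2, 5}, {1, 4, 6}, {2, 3, 5}, {3, 4, 6}, {1, 2, 3, 5}, {1, 3, 4, 6}, {2, 4, 5, 6}, {1, 2, 4, 5, 6}, {2, 3, 4, 5, 6}, Ω }

Working:
Begin from { {}, {2, 3, 5}, {2, 4, 5, 6}, {1, 2, 4, 5, 6}, Ω } (that is, 𝒞 plus ∅ and Ω).
Iteration 1 adds 4:
  {3}  = ᶜ of {1, 2, 4, 5, 6}
  {1, 3}  = ᶜ of {2, 4, 5, 6}
  {1, 4, 6}  = ᶜ of {2, 3, 5}
  {2, 3, 4, 5, 6}  = {2, 3, 5} ∪ {2, 4, 5, 6}
Iteration 2 adds 3:
  {1}  = ᶜ of {2, 3, 4, 5, 6}
  {1, 2, 3, 5}  = {2, 3, 5} ∪ {1, 3}
  {1, 3, 4, 6}  = {1, 4, 6} ∪ {3}
Iteration 3: +2 →
  {2, 5}  = ᶜ of {1, 3, 4, 6}
  {4, 6}  = ᶜ of {1, 2, 3, 5}
Iteration 4: 2 new —
  {1, 2, 5}  = {2, 5} ∪ {1}
  {3, 4, 6}  = {3} ∪ {4, 6}
After Iteration 5 the family is unchanged; done.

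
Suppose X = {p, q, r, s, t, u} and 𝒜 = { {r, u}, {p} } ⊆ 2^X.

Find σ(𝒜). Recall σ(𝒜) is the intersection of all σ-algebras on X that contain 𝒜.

σ(𝒜) (8 sets): { {}, {p}, {r, u}, {p, r, u}, {q, s, t}, {p, q, s, t}, {q, r, s, t, u}, X }

Trace:
Initial family (4 sets): { {}, {p}, {r, u}, X }.
Pass 1. New:
  {p, r, u}  = {r, u} ∪ {p}
  {p, q, s, t}  = ᶜ of {r, u}
  {q, r, s, t, u}  = ᶜ of {p}
  [7 total]
Pass 2 adds 1:
  {q, s, t}  = ᶜ of {p, r, u}
  [8 total]
Pass 3: no new sets; the family is a σ-algebra.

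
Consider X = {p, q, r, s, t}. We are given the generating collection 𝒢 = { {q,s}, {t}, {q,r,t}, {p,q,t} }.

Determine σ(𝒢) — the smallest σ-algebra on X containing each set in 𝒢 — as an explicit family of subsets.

Begin from { {}, {t}, {q,s}, {p,q,t}, {q,r,t}, X } (that is, 𝒢 plus ∅ and X).
Round 1: 8 new —
  {p,s}  = {q,r,t}ᶜ
  {r,s}  = {p,q,t}ᶜ
  {p,r,t}  = {q,s}ᶜ
  {q,s,t}  = {q,s} ∪ {t}
  {p,q,r,s}  = {t}ᶜ
  {p,q,r,t}  = {p,q,t} ∪ {q,r,t}
  {p,q,s,t}  = {p,q,t} ∪ {q,s}
  {q,r,s,t}  = {q,r,t} ∪ {q,s}
Round 2: 10 new —
  {p}  = {q,r,s,t}ᶜ
  {r}  = {p,q,s,t}ᶜ
  {s}  = {p,q,r,t}ᶜ
  {p,r}  = {q,s,t}ᶜ
  {p,q,s}  = {p,s} ∪ {q,s}
  {p,r,s}  = {r,s} ∪ {p,s}
  {p,s,t}  = {t} ∪ {p,s}
  {q,r,s}  = {r,s} ∪ {q,s}
  {r,s,t}  = {r,s} ∪ {t}
  {p,r,s,t}  = {r,s} ∪ {p,r,t}
Round 3 adds 7:
  {q}  = {p,r,s,t}ᶜ
  {p,q}  = {r,s,t}ᶜ
  {p,t}  = {q,r,s}ᶜ
  {q,r}  = {p,s,t}ᶜ
  {q,t}  = {p,r,s}ᶜ
  {r,t}  = {p,q,s}ᶜ
  {s,t}  = {t} ∪ {s}
Round 4: +1 →
  {p,q,r}  = {s,t}ᶜ
Round 5: already closed under ᶜ and ∪.

|σ(𝒢)| = 32.  σ(𝒢) = { {}, {p}, {q}, {r}, {s}, {t}, {p,q}, {p,r}, {p,s}, {p,t}, {q,r}, {q,s}, {q,t}, {r,s}, {r,t}, {s,t}, {p,q,r}, {p,q,s}, {p,q,t}, {p,r,s}, {p,r,t}, {p,s,t}, {q,r,s}, {q,r,t}, {q,s,t}, {r,s,t}, {p,q,r,s}, {p,q,r,t}, {p,q,s,t}, {p,r,s,t}, {q,r,s,t}, X }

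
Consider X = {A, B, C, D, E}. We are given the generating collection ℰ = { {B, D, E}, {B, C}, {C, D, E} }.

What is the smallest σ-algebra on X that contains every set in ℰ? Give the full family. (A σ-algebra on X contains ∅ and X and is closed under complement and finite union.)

Take S₀ = ℰ ∪ {∅, X} = { {}, {B, C}, {B, D, E}, {C, D, E}, X }.
Step 1. New:
  {A, B}  = X∖{C, D, E}
  {A, C}  = X∖{B, D, E}
  {A, D, E}  = X∖{B, C}
  {B, C, D, E}  = {C, D, E} ∪ {B, C}
  (now 9)
Step 2: 4 new —
  {A}  = X∖{B, C, D, E}
  {A, B, C}  = {A, B} ∪ {B, C}
  {A, B, D, E}  = {A, D, E} ∪ {A, B}
  {A, C, D, E}  = {A, D, E} ∪ {C, D, E}
  (now 13)
Step 3: 3 new —
  {B}  = X∖{A, C, D, E}
  {C}  = X∖{A, B, D, E}
  {D, E}  = X∖{A, B, C}
  (now 16)
Step 4 adds nothing — fixpoint reached.

Hence σ(ℰ) has 16 members: { {}, {A}, {B}, {C}, {A, B}, {A, C}, {B, C}, {D, E}, {A, B, C}, {A, D, E}, {B, D, E}, {C, D, E}, {A, B, D, E}, {A, C, D, E}, {B, C, D, E}, X }.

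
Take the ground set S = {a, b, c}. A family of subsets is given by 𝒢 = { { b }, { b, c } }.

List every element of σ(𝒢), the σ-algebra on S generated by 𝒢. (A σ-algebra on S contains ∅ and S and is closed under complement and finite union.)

Answer: σ(𝒢) = { {  }, { a }, { b }, { c }, { a, b }, { a, c }, { b, c }, S }

Trace:
Begin from { {  }, { b }, { b, c }, S } (that is, 𝒢 plus ∅ and S).
Pass 1: +2 →
  { a }  = S∖{ b, c }
  { a, c }  = S∖{ b }
  |family| = 6
Pass 2: 1 new —
  { a, b }  = { b } ∪ { a }
  |family| = 7
Pass 3 adds 1:
  { c }  = S∖{ a, b }
  |family| = 8
Pass 4: no new sets; the family is a σ-algebra.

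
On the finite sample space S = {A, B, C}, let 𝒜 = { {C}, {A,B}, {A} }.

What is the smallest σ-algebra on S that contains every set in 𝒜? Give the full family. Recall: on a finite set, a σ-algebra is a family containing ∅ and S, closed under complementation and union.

Begin from { ∅, {A}, {C}, {A,B}, S } (that is, 𝒜 plus ∅ and S).
Step 1: 2 new —
  {A,C}  = {C} ∪ {A}
  {B,C}  = ᶜ of {A}
Step 2: +1 →
  {B}  = ᶜ of {A,C}
Step 3: already closed under ᶜ and ∪.

σ(𝒜) = { ∅, {A}, {B}, {C}, {A,B}, {A,C}, {B,C}, S }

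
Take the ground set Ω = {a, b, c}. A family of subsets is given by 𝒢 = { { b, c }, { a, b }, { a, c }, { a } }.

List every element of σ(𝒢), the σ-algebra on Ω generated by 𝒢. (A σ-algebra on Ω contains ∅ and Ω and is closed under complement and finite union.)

σ(𝒢) (8 sets): { {  }, { a }, { b }, { c }, { a, b }, { a, c }, { b, c }, Ω }

Check:
Begin from { {  }, { a }, { a, b }, { a, c }, { b, c }, Ω } (that is, 𝒢 plus ∅ and Ω).
Iteration 1: 2 new —
  { b }  = { a, c }ᶜ
  { c }  = { a, b }ᶜ
  (now 8)
Iteration 2: no new sets; the family is a σ-algebra.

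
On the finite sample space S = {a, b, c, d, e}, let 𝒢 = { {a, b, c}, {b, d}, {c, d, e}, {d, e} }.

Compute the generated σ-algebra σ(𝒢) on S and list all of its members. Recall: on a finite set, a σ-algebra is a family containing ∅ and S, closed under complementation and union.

|σ(𝒢)| = 32.  σ(𝒢) = { ∅, {a}, {b}, {c}, {d}, {e}, {a, b}, {a, c}, {a, d}, {a, e}, {b, c}, {b, d}, {b, e}, {c, d}, {c, e}, {d, e}, {a, b, c}, {a, b, d}, {a, b, e}, {a, c, d}, {a, c, e}, {a, d, e}, {b, c, d}, {b, c, e}, {b, d, e}, {c, d, e}, {a, b, c, d}, {a, b, c, e}, {a, b, d, e}, {a, c, d, e}, {b, c, d, e}, S }

Check:
Take S₀ = 𝒢 ∪ {∅, S} = { ∅, {b, d}, {d, e}, {a, b, c}, {c, d, e}, S }.
Pass 1: 5 new —
  {a, b}  = S∖{c, d, e}
  {a, c, e}  = S∖{b, d}
  {b, d, e}  = {d, e} ∪ {b, d}
  {a, b, c, d}  = {a, b, c} ∪ {b, d}
  {b, c, d, e}  = {c, d, e} ∪ {b, d}
  — 11 sets.
Pass 2: +7 →
  {a}  = S∖{b, c, d, e}
  {e}  = S∖{a, b, c, d}
  {a, c}  = S∖{b, d, e}
  {a, b, d}  = {a, b} ∪ {b, d}
  {a, b, c, e}  = {a, b, c} ∪ {a, c, e}
  {a, b, d, e}  = {a, b} ∪ {d, e}
  {a, c, d, e}  = {c, d, e} ∪ {a, c, e}
  — 18 sets.
Pass 3 (7 new):
  {b}  = S∖{a, c, d, e}
  {c}  = S∖{a, b, d, e}
  {d}  = S∖{a, b, c, e}
  {a, e}  = {e} ∪ {a}
  {c, e}  = S∖{a, b, d}
  {a, b, e}  = {a, b} ∪ {e}
  {a, d, e}  = {d, e} ∪ {a}
  — 25 sets.
Pass 4 adds 7:
  {a, d}  = {d} ∪ {a}
  {b, c}  = S∖{a, d, e}
  {b, e}  = {b} ∪ {e}
  {c, d}  = S∖{a, b, e}
  {a, c, d}  = {a, c} ∪ {d}
  {b, c, d}  = S∖{a, e}
  {b, c, e}  = {b} ∪ {c, e}
  — 32 sets.
Pass 5: closed — nothing new.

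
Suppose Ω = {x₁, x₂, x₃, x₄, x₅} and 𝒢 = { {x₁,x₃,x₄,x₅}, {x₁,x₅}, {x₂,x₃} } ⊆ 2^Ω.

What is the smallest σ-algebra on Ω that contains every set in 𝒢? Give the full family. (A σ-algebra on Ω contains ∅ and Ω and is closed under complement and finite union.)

Start: 𝒢 ∪ {∅, Ω} = { {}, {x₁,x₅}, {x₂,x₃}, {x₁,x₃,x₄,x₅}, Ω }.
Iteration 1. New:
  {x₂}  = {x₁,x₃,x₄,x₅}ᶜ
  {x₁,x₄,x₅}  = {x₂,x₃}ᶜ
  {x₂,x₃,x₄}  = {x₁,x₅}ᶜ
  {x₁,x₂,x₃,x₅}  = {x₂,x₃} ∪ {x₁,x₅}
  [9 total]
Iteration 2: 3 new —
  {x₄}  = {x₁,x₂,x₃,x₅}ᶜ
  {x₁,x₂,x₅}  = {x₂} ∪ {x₁,x₅}
  {x₁,x₂,x₄,x₅}  = {x₁,x₄,x₅} ∪ {x₂}
  [12 total]
Iteration 3: +3 →
  {x₃}  = {x₁,x₂,x₄,x₅}ᶜ
  {x₂,x₄}  = {x₄} ∪ {x₂}
  {x₃,x₄}  = {x₁,x₂,x₅}ᶜ
  [15 total]
Iteration 4: +1 →
  {x₁,x₃,x₅}  = {x₂,x₄}ᶜ
  [16 total]
Iteration 5: stable.

Hence σ(𝒢) has 16 members: { {}, {x₂}, {x₃}, {x₄}, {x₁,x₅}, {x₂,x₃}, {x₂,x₄}, {x₃,x₄}, {x₁,x₂,x₅}, {x₁,x₃,x₅}, {x₁,x₄,x₅}, {x₂,x₃,x₄}, {x₁,x₂,x₃,x₅}, {x₁,x₂,x₄,x₅}, {x₁,x₃,x₄,x₅}, Ω }.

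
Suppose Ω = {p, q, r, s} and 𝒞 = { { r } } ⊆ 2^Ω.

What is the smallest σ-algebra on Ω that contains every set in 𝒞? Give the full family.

Answer: σ(𝒞) = { ∅, { r }, { p, q, s }, Ω }

Working:
Seed the family with 𝒞 together with ∅ and Ω: { ∅, { r }, Ω }.
Pass 1 adds 1:
  { p, q, s }  = { r }ᶜ
  [4 total]
After Pass 2 the family is unchanged; done.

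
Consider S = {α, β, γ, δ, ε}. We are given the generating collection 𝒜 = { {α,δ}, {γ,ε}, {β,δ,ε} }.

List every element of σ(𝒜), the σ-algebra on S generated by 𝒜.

σ(𝒜) = { {}, {α}, {β}, {γ}, {δ}, {ε}, {α,β}, {α,γ}, {α,δ}, {α,ε}, {β,γ}, {β,δ}, {β,ε}, {γ,δ}, {γ,ε}, {δ,ε}, {α,β,γ}, {α,β,δ}, {α,β,ε}, {α,γ,δ}, {α,γ,ε}, {α,δ,ε}, {β,γ,δ}, {β,γ,ε}, {β,δ,ε}, {γ,δ,ε}, {α,β,γ,δ}, {α,β,γ,ε}, {α,β,δ,ε}, {α,γ,δ,ε}, {β,γ,δ,ε}, S }

Check:
Begin from { {}, {α,δ}, {γ,ε}, {β,δ,ε}, S } (that is, 𝒜 plus ∅ and S).
Pass 1: 6 new —
  {α,γ}  = complement {β,δ,ε}
  {α,β,δ}  = complement {γ,ε}
  {β,γ,ε}  = complement {α,δ}
  {α,β,δ,ε}  = {α,δ} ∪ {β,δ,ε}
  {α,γ,δ,ε}  = {α,δ} ∪ {γ,ε}
  {β,γ,δ,ε}  = {γ,ε} ∪ {β,δ,ε}
Pass 2: 7 new —
  {α}  = complement {β,γ,δ,ε}
  {β}  = complement {α,γ,δ,ε}
  {γ}  = complement {α,β,δ,ε}
  {α,γ,δ}  = {α,δ} ∪ {α,γ}
  {α,γ,ε}  = {α,γ} ∪ {γ,ε}
  {α,β,γ,δ}  = {α,β,δ} ∪ {α,γ}
  {α,β,γ,ε}  = {β,γ,ε} ∪ {α,γ}
Pass 3: 7 new —
  {δ}  = complement {α,β,γ,ε}
  {ε}  = complement {α,β,γ,δ}
  {α,β}  = {β} ∪ {α}
  {β,γ}  = {γ} ∪ {β}
  {β,δ}  = complement {α,γ,ε}
  {β,ε}  = complement {α,γ,δ}
  {α,β,γ}  = {α,γ} ∪ {β}
Pass 4 adds 7:
  {α,ε}  = {ε} ∪ {α}
  {γ,δ}  = {γ} ∪ {δ}
  {δ,ε}  = complement {α,β,γ}
  {α,β,ε}  = {β,ε} ∪ {α,β}
  {α,δ,ε}  = complement {β,γ}
  {β,γ,δ}  = {γ} ∪ {β,δ}
  {γ,δ,ε}  = complement {α,β}
Pass 5: closed — nothing new.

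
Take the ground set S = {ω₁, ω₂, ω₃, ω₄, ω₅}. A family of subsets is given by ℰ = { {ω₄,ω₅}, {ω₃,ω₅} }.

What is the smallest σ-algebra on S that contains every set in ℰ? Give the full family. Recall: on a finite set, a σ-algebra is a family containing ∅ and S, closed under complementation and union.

Seed the family with ℰ together with ∅ and S: { {}, {ω₃,ω₅}, {ω₄,ω₅}, S }.
Round 1. New:
  {ω₁,ω₂,ω₃}  = S∖{ω₄,ω₅}
  {ω₁,ω₂,ω₄}  = S∖{ω₃,ω₅}
  {ω₃,ω₄,ω₅}  = {ω₃,ω₅} ∪ {ω₄,ω₅}
  [7 total]
Round 2 adds 4:
  {ω₁,ω₂}  = S∖{ω₃,ω₄,ω₅}
  {ω₁,ω₂,ω₃,ω₄}  = {ω₁,ω₂,ω₃} ∪ {ω₁,ω₂,ω₄}
  {ω₁,ω₂,ω₃,ω₅}  = {ω₁,ω₂,ω₃} ∪ {ω₃,ω₅}
  {ω₁,ω₂,ω₄,ω₅}  = {ω₄,ω₅} ∪ {ω₁,ω₂,ω₄}
  [11 total]
Round 3 adds 3:
  {ω₃}  = S∖{ω₁,ω₂,ω₄,ω₅}
  {ω₄}  = S∖{ω₁,ω₂,ω₃,ω₅}
  {ω₅}  = S∖{ω₁,ω₂,ω₃,ω₄}
  [14 total]
Round 4 (2 new):
  {ω₃,ω₄}  = {ω₃} ∪ {ω₄}
  {ω₁,ω₂,ω₅}  = {ω₁,ω₂} ∪ {ω₅}
  [16 total]
Round 5: no new sets; the family is a σ-algebra.

Hence σ(ℰ) has 16 members: { {}, {ω₃}, {ω₄}, {ω₅}, {ω₁,ω₂}, {ω₃,ω₄}, {ω₃,ω₅}, {ω₄,ω₅}, {ω₁,ω₂,ω₃}, {ω₁,ω₂,ω₄}, {ω₁,ω₂,ω₅}, {ω₃,ω₄,ω₅}, {ω₁,ω₂,ω₃,ω₄}, {ω₁,ω₂,ω₃,ω₅}, {ω₁,ω₂,ω₄,ω₅}, S }.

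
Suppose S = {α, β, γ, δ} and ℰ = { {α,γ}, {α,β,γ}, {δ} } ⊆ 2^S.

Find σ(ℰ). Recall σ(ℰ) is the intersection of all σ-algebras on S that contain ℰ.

Seed the family with ℰ together with ∅ and S: { {}, {δ}, {α,γ}, {α,β,γ}, S }.
Pass 1: +2 →
  {β,δ}  = ᶜ of {α,γ}
  {α,γ,δ}  = {α,γ} ∪ {δ}
  |family| = 7
Pass 2. New:
  {β}  = ᶜ of {α,γ,δ}
  |family| = 8
Pass 3: stable.

Hence σ(ℰ) has 8 members: { {}, {β}, {δ}, {α,γ}, {β,δ}, {α,β,γ}, {α,γ,δ}, S }.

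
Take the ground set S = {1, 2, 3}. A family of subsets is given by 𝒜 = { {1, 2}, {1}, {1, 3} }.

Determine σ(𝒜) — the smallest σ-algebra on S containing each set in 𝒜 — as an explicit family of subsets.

Begin from { ∅, {1}, {1, 2}, {1, 3}, S } (that is, 𝒜 plus ∅ and S).
Pass 1. New:
  {2}  = {1, 3}ᶜ
  {3}  = {1, 2}ᶜ
  {2, 3}  = {1}ᶜ
  |family| = 8
Pass 2: closed — nothing new.

Hence σ(𝒜) has 8 members: { ∅, {1}, {2}, {3}, {1, 2}, {1, 3}, {2, 3}, S }.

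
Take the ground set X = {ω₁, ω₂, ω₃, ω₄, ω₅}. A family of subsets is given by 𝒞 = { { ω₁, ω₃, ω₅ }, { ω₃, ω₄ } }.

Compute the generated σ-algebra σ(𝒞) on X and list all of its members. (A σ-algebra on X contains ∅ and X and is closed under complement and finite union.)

σ(𝒞) (16 sets): { {}, { ω₂ }, { ω₃ }, { ω₄ }, { ω₁, ω₅ }, { ω₂, ω₃ }, { ω₂, ω₄ }, { ω₃, ω₄ }, { ω₁, ω₂, ω₅ }, { ω₁, ω₃, ω₅ }, { ω₁, ω₄, ω₅ }, { ω₂, ω₃, ω₄ }, { ω₁, ω₂, ω₃, ω₅ }, { ω₁, ω₂, ω₄, ω₅ }, { ω₁, ω₃, ω₄, ω₅ }, X }

Derivation:
Seed the family with 𝒞 together with ∅ and X: { {}, { ω₃, ω₄ }, { ω₁, ω₃, ω₅ }, X }.
Round 1. New:
  { ω₂, ω₄ }  = ᶜ of { ω₁, ω₃, ω₅ }
  { ω₁, ω₂, ω₅ }  = ᶜ of { ω₃, ω₄ }
  { ω₁, ω₃, ω₄, ω₅ }  = { ω₁, ω₃, ω₅ } ∪ { ω₃, ω₄ }
  |family| = 7
Round 2. New:
  { ω₂ }  = ᶜ of { ω₁, ω₃, ω₄, ω₅ }
  { ω₂, ω₃, ω₄ }  = { ω₃, ω₄ } ∪ { ω₂, ω₄ }
  { ω₁, ω₂, ω₃, ω₅ }  = { ω₁, ω₂, ω₅ } ∪ { ω₁, ω₃, ω₅ }
  { ω₁, ω₂, ω₄, ω₅ }  = { ω₁, ω₂, ω₅ } ∪ { ω₂, ω₄ }
  |family| = 11
Round 3 adds 3:
  { ω₃ }  = ᶜ of { ω₁, ω₂, ω₄, ω₅ }
  { ω₄ }  = ᶜ of { ω₁, ω₂, ω₃, ω₅ }
  { ω₁, ω₅ }  = ᶜ of { ω₂, ω₃, ω₄ }
  |family| = 14
Round 4: 2 new —
  { ω₂, ω₃ }  = { ω₃ } ∪ { ω₂ }
  { ω₁, ω₄, ω₅ }  = { ω₁, ω₅ } ∪ { ω₄ }
  |family| = 16
After Round 5 the family is unchanged; done.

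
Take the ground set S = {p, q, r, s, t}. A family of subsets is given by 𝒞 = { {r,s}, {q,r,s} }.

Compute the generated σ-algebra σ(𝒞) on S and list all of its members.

Seed the family with 𝒞 together with ∅ and S: { {}, {r,s}, {q,r,s}, S }.
Iteration 1: +2 →
  {p,t}  = ᶜ of {q,r,s}
  {p,q,t}  = ᶜ of {r,s}
  [6 total]
Iteration 2: +1 →
  {p,r,s,t}  = {r,s} ∪ {p,t}
  [7 total]
Iteration 3 (1 new):
  {q}  = ᶜ of {p,r,s,t}
  [8 total]
Iteration 4: stable.

Therefore σ(𝒞) = { {}, {q}, {p,t}, {r,s}, {p,q,t}, {q,r,s}, {p,r,s,t}, S } (|σ(𝒞)| = 8).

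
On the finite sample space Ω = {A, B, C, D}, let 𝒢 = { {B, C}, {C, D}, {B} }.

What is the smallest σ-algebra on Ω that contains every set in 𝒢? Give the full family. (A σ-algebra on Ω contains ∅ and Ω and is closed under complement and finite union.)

Initial family (5 sets): { {}, {B}, {B, C}, {C, D}, Ω }.
Pass 1: 4 new —
  {A, B}  = Ω∖{C, D}
  {A, D}  = Ω∖{B, C}
  {A, C, D}  = Ω∖{B}
  {B, C, D}  = {C, D} ∪ {B, C}
  (now 9)
Pass 2: 3 new —
  {A}  = Ω∖{B, C, D}
  {A, B, C}  = {A, B} ∪ {B, C}
  {A, B, D}  = {A, B} ∪ {A, D}
  (now 12)
Pass 3 adds 2:
  {C}  = Ω∖{A, B, D}
  {D}  = Ω∖{A, B, C}
  (now 14)
Pass 4: 2 new —
  {A, C}  = {C} ∪ {A}
  {B, D}  = {D} ∪ {B}
  (now 16)
Pass 5: no new sets; the family is a σ-algebra.

Hence σ(𝒢) has 16 members: { {}, {A}, {B}, {C}, {D}, {A, B}, {A, C}, {A, D}, {B, C}, {B, D}, {C, D}, {A, B, C}, {A, B, D}, {A, C, D}, {B, C, D}, Ω }.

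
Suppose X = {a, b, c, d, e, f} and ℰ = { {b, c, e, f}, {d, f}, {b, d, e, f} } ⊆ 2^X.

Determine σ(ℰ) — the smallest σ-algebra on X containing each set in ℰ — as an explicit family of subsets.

σ(ℰ) = { ∅, {a}, {c}, {d}, {f}, {a, c}, {a, d}, {a, f}, {b, e}, {c, d}, {c, f}, {d, f}, {a, b, e}, {a, c, d}, {a, c, f}, {a, d, f}, {b, c, e}, {b, d, e}, {b, e, f}, {c, d, f}, {a, b, c, e}, {a, b, d, e}, {a, b, e, f}, {a, c, d, f}, {b, c, d, e}, {b, c, e, f}, {b, d, e, f}, {a, b, c, d, e}, {a, b, c, e, f}, {a, b, d, e, f}, {b, c, d, e, f}, X }

Trace:
Initial family (5 sets): { ∅, {d, f}, {b, c, e, f}, {b, d, e, f}, X }.
Iteration 1: +4 →
  {a, c}  = complement {b, d, e, f}
  {a, d}  = complement {b, c, e, f}
  {a, b, c, e}  = complement {d, f}
  {b, c, d, e, f}  = {b, d, e, f} ∪ {b, c, e, f}
  |family| = 9
Iteration 2: 7 new —
  {a}  = complement {b, c, d, e, f}
  {a, c, d}  = {a, d} ∪ {a, c}
  {a, d, f}  = {a, d} ∪ {d, f}
  {a, c, d, f}  = {a, c} ∪ {d, f}
  {a, b, c, d, e}  = {a, d} ∪ {a, b, c, e}
  {a, b, c, e, f}  = {a, c} ∪ {b, c, e, f}
  {a, b, d, e, f}  = {b, d, e, f} ∪ {a, d}
  |family| = 16
Iteration 3 (6 new):
  {c}  = complement {a, b, d, e, f}
  {d}  = complement {a, b, c, e, f}
  {f}  = complement {a, b, c, d, e}
  {b, e}  = complement {a, c, d, f}
  {b, c, e}  = complement {a, d, f}
  {b, e, f}  = complement {a, c, d}
  |family| = 22
Iteration 4. New:
  {a, f}  = {a} ∪ {f}
  {c, d}  = {c} ∪ {d}
  {c, f}  = {f} ∪ {c}
  {a, b, e}  = {b, e} ∪ {a}
  {a, c, f}  = {f} ∪ {a, c}
  {b, d, e}  = {b, e} ∪ {d}
  {c, d, f}  = {c} ∪ {d, f}
  {a, b, d, e}  = {b, e} ∪ {a, d}
  {a, b, e, f}  = {a} ∪ {b, e, f}
  {b, c, d, e}  = {b, c, e} ∪ {d}
  |family| = 32
Iteration 5 adds nothing — fixpoint reached.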